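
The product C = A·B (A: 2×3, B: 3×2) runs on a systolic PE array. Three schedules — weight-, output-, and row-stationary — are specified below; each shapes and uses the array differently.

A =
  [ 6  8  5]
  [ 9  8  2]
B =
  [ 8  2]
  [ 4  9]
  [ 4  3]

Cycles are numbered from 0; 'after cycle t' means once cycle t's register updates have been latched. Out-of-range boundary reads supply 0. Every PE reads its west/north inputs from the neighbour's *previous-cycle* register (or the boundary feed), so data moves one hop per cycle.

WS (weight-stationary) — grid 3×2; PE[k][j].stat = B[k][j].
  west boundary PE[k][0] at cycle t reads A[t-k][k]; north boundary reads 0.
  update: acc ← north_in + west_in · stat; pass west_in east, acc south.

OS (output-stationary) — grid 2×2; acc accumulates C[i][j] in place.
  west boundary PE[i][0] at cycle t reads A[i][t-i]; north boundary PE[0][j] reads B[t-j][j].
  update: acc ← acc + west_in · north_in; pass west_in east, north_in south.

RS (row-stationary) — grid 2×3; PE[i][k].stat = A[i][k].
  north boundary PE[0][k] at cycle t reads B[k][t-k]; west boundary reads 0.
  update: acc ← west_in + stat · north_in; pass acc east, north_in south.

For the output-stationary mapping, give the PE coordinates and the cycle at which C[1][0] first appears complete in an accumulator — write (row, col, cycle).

(row, col, cycle) = (1, 0, 3)

Under OS, C[1][0] lands at PE[1][0]:
  t=0 PE[1][0]: acc=0 h=0 v=0
  t=1 PE[1][0]: acc=72 h=9 v=8
  t=2 PE[1][0]: acc=104 h=8 v=4
  t=3 PE[1][0]: acc=112 h=2 v=4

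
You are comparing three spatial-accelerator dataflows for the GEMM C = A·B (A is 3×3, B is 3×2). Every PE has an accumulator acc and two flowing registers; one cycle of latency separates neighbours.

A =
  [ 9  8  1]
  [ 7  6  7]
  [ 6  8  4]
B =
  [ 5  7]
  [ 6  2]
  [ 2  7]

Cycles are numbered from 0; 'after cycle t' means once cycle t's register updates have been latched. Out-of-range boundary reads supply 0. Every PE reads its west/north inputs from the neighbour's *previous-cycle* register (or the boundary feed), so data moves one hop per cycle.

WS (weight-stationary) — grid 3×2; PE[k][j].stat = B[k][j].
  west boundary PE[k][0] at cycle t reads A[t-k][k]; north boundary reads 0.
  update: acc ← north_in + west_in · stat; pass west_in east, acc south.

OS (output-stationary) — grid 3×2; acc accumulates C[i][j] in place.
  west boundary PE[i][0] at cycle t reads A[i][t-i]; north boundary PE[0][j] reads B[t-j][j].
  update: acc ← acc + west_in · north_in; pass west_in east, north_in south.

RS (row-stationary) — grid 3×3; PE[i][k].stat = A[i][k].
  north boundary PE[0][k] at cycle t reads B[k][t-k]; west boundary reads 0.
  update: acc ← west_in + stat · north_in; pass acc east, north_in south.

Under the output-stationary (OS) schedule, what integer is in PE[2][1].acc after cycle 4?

OS (3×2). Following PE[2][1] plus its west/north inputs:
  cycle 0: PE[1][1] → acc 0, east 0, south 0
  cycle 0: PE[2][0] → acc 0, east 0, south 0
  cycle 0: PE[2][1] → acc 0, east 0, south 0
  cycle 1: PE[1][1] → acc 0, east 0, south 0
  cycle 1: PE[2][0] → acc 0, east 0, south 0
  cycle 1: PE[2][1] → acc 0, east 0, south 0
  cycle 2: PE[1][1] → acc 49, east 7, south 7
  cycle 2: PE[2][0] → acc 30, east 6, south 5
  cycle 2: PE[2][1] → acc 0, east 0, south 0
  cycle 3: PE[1][1] → acc 61, east 6, south 2
  cycle 3: PE[2][0] → acc 78, east 8, south 6
  cycle 3: PE[2][1] → acc 42, east 6, south 7
  cycle 4: PE[1][1] → acc 110, east 7, south 7
  cycle 4: PE[2][0] → acc 86, east 4, south 2
  cycle 4: PE[2][1] → acc 58, east 8, south 2

PE[2][1].acc = 58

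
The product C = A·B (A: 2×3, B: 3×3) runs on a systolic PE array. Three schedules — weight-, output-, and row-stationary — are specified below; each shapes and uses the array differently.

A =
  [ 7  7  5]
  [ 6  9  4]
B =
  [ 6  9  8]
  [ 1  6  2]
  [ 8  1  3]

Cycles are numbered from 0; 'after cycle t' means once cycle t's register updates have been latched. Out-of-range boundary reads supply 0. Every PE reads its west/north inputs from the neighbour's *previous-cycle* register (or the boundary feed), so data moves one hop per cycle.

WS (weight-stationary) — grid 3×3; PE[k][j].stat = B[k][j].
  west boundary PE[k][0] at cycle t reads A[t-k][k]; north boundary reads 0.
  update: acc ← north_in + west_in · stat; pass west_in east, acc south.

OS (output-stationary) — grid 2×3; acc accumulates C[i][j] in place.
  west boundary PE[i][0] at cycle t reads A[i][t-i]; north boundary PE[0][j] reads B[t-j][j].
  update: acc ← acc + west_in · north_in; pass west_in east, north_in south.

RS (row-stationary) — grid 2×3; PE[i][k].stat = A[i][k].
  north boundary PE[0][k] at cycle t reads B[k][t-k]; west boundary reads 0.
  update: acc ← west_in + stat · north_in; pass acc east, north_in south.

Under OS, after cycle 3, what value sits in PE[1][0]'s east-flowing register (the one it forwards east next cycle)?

register = 4

OS (2×3). Following PE[1][0] plus its west/north inputs:
  step 0 · PE0,0: acc=42; fwd→7 fwd↓6
  step 0 · PE1,0: acc=0; fwd→0 fwd↓0
  step 1 · PE0,0: acc=49; fwd→7 fwd↓1
  step 1 · PE1,0: acc=36; fwd→6 fwd↓6
  step 2 · PE0,0: acc=89; fwd→5 fwd↓8
  step 2 · PE1,0: acc=45; fwd→9 fwd↓1
  step 3 · PE0,0: acc=89; fwd→0 fwd↓0
  step 3 · PE1,0: acc=77; fwd→4 fwd↓8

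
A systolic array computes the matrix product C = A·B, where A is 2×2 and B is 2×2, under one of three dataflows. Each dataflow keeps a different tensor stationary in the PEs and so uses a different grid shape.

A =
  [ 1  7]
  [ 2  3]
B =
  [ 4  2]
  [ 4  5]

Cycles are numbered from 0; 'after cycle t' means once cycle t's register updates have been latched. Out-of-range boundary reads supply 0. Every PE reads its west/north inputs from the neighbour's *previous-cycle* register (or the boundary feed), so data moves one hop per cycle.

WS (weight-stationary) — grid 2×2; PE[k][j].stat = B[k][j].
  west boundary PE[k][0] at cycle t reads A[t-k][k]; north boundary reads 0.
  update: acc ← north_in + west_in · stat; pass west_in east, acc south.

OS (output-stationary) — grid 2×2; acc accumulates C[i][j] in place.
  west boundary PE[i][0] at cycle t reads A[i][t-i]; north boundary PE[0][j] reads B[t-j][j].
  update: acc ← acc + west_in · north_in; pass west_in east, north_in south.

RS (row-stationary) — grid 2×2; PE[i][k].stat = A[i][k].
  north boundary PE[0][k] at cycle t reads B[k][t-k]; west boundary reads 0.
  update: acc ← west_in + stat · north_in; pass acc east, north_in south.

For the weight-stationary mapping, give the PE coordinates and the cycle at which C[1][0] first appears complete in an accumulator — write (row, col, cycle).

Under WS, C[1][0] lands at PE[1][0]:
  c0 r1c0: 0 / 0 / 0
  c1 r1c0: 32 / 7 / 32
  c2 r1c0: 20 / 3 / 20

(row, col, cycle) = (1, 0, 2)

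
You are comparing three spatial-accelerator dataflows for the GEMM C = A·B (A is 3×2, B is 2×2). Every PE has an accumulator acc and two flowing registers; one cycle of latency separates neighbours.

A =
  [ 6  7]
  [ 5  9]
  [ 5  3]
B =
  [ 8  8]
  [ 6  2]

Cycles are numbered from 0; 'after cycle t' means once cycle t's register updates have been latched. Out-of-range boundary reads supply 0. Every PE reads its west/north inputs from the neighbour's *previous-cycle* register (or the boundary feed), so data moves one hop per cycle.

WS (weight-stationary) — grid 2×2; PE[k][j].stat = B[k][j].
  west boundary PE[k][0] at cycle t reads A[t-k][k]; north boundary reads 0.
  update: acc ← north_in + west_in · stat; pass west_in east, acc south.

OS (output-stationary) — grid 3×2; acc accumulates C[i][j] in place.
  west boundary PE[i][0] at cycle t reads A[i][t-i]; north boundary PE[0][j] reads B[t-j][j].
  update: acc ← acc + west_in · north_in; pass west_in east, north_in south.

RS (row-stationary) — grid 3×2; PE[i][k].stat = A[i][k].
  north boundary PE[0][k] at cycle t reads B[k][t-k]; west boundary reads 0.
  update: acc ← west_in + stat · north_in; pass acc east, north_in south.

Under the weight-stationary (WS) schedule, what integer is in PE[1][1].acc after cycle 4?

PE[1][1].acc = 46

WS on a 2×2 grid — tracing PE[1][1] and its feeders:
  c0 r0c1: 0 / 0 / 0
  c0 r1c0: 0 / 0 / 0
  c0 r1c1: 0 / 0 / 0
  c1 r0c1: 48 / 6 / 48
  c1 r1c0: 90 / 7 / 90
  c1 r1c1: 0 / 0 / 0
  c2 r0c1: 40 / 5 / 40
  c2 r1c0: 94 / 9 / 94
  c2 r1c1: 62 / 7 / 62
  c3 r0c1: 40 / 5 / 40
  c3 r1c0: 58 / 3 / 58
  c3 r1c1: 58 / 9 / 58
  c4 r0c1: 0 / 0 / 0
  c4 r1c0: 0 / 0 / 0
  c4 r1c1: 46 / 3 / 46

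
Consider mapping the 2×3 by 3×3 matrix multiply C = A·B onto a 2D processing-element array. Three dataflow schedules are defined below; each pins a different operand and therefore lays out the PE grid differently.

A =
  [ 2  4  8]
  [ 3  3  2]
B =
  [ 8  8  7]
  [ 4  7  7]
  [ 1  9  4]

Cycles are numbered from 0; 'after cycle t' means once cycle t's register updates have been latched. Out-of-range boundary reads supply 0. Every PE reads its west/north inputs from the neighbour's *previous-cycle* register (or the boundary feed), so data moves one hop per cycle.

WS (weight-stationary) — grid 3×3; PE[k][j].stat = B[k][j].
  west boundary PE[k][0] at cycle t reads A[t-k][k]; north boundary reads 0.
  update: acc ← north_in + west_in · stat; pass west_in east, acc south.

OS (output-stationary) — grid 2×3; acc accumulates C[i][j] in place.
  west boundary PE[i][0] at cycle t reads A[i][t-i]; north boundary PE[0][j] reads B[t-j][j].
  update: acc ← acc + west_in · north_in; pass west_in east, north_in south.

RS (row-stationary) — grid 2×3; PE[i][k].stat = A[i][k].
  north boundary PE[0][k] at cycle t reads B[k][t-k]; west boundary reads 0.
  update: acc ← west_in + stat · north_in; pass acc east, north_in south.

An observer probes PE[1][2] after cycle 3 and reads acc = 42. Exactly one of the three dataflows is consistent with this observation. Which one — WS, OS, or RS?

WS (3×3 grid), PE[1][2]:
  cycle 0: PE[1][2] → acc 0, east 0, south 0
  cycle 1: PE[1][2] → acc 0, east 0, south 0
  cycle 2: PE[1][2] → acc 0, east 0, south 0
  cycle 3: PE[1][2] → acc 42, east 4, south 42
OS (2×3 grid), PE[1][2]:
  cycle 0: PE[1][2] → acc 0, east 0, south 0
  cycle 1: PE[1][2] → acc 0, east 0, south 0
  cycle 2: PE[1][2] → acc 0, east 0, south 0
  cycle 3: PE[1][2] → acc 21, east 3, south 7
RS (2×3 grid), PE[1][2]:
  cycle 0: PE[1][2] → acc 0, east 0, south 0
  cycle 1: PE[1][2] → acc 0, east 0, south 0
  cycle 2: PE[1][2] → acc 0, east 0, south 0
  cycle 3: PE[1][2] → acc 38, east 38, south 1

dataflow = WS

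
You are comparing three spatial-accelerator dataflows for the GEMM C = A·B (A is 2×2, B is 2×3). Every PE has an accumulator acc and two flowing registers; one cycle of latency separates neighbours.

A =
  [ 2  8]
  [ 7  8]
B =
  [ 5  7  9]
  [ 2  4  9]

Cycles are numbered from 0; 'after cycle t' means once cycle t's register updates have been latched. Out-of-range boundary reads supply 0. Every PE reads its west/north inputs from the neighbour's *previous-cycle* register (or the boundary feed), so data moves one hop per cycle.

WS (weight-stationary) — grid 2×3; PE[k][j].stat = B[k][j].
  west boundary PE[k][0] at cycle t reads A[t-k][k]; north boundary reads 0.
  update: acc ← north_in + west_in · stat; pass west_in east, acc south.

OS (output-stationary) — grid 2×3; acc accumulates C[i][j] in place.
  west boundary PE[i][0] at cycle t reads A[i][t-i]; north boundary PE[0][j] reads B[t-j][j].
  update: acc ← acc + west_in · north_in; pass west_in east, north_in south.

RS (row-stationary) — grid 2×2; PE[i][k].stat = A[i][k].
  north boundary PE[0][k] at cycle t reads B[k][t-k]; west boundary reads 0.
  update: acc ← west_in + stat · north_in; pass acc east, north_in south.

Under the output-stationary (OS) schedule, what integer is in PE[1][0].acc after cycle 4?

Tracing OS — 2×3 array, target PE[1][0]:
  step 0 · PE0,0: acc=10; fwd→2 fwd↓5
  step 0 · PE1,0: acc=0; fwd→0 fwd↓0
  step 1 · PE0,0: acc=26; fwd→8 fwd↓2
  step 1 · PE1,0: acc=35; fwd→7 fwd↓5
  step 2 · PE0,0: acc=26; fwd→0 fwd↓0
  step 2 · PE1,0: acc=51; fwd→8 fwd↓2
  step 3 · PE0,0: acc=26; fwd→0 fwd↓0
  step 3 · PE1,0: acc=51; fwd→0 fwd↓0
  step 4 · PE0,0: acc=26; fwd→0 fwd↓0
  step 4 · PE1,0: acc=51; fwd→0 fwd↓0

PE[1][0].acc = 51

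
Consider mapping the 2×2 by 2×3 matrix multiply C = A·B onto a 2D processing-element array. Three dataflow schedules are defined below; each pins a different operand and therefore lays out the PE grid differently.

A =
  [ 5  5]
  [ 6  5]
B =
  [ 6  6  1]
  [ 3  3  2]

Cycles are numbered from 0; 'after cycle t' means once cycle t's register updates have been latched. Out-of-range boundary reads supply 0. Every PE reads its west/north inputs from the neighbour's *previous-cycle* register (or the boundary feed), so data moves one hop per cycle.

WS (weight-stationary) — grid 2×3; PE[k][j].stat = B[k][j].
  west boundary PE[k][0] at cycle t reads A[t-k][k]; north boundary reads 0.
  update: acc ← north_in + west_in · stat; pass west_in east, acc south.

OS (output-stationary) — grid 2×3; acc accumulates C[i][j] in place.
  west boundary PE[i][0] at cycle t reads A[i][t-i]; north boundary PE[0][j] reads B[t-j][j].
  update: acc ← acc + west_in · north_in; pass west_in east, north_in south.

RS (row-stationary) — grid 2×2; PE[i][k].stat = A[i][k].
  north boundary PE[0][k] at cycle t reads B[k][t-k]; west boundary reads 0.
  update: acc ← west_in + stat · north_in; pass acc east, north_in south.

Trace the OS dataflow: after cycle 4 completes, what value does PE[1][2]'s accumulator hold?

OS (2×3). Following PE[1][2] plus its west/north inputs:
  @0  [0,2]  acc 0  |  →0  ↓0
  @0  [1,1]  acc 0  |  →0  ↓0
  @0  [1,2]  acc 0  |  →0  ↓0
  @1  [0,2]  acc 0  |  →0  ↓0
  @1  [1,1]  acc 0  |  →0  ↓0
  @1  [1,2]  acc 0  |  →0  ↓0
  @2  [0,2]  acc 5  |  →5  ↓1
  @2  [1,1]  acc 36  |  →6  ↓6
  @2  [1,2]  acc 0  |  →0  ↓0
  @3  [0,2]  acc 15  |  →5  ↓2
  @3  [1,1]  acc 51  |  →5  ↓3
  @3  [1,2]  acc 6  |  →6  ↓1
  @4  [0,2]  acc 15  |  →0  ↓0
  @4  [1,1]  acc 51  |  →0  ↓0
  @4  [1,2]  acc 16  |  →5  ↓2

PE[1][2].acc = 16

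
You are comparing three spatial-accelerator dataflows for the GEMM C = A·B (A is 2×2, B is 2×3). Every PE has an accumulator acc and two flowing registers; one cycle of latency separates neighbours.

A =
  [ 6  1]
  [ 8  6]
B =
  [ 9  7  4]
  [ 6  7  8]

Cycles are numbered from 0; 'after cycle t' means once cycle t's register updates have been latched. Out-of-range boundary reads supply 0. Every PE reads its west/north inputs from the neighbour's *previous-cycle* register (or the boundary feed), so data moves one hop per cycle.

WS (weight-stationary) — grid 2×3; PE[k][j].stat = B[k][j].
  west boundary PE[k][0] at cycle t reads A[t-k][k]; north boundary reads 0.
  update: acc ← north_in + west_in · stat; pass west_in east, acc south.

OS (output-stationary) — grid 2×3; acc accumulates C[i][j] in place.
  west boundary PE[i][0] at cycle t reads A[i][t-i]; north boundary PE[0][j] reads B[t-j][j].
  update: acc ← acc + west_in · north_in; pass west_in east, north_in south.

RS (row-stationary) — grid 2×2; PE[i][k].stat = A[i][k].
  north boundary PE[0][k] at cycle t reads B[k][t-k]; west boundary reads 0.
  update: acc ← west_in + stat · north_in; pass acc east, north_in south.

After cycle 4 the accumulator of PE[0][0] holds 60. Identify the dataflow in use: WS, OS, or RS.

WS [2×3] PE[0][0] across cycles:
  step 0 · PE0,0: acc=54; fwd→6 fwd↓54
  step 1 · PE0,0: acc=72; fwd→8 fwd↓72
  step 2 · PE0,0: acc=0; fwd→0 fwd↓0
  step 3 · PE0,0: acc=0; fwd→0 fwd↓0
  step 4 · PE0,0: acc=0; fwd→0 fwd↓0
OS [2×3] PE[0][0] across cycles:
  step 0 · PE0,0: acc=54; fwd→6 fwd↓9
  step 1 · PE0,0: acc=60; fwd→1 fwd↓6
  step 2 · PE0,0: acc=60; fwd→0 fwd↓0
  step 3 · PE0,0: acc=60; fwd→0 fwd↓0
  step 4 · PE0,0: acc=60; fwd→0 fwd↓0
RS [2×2] PE[0][0] across cycles:
  step 0 · PE0,0: acc=54; fwd→54 fwd↓9
  step 1 · PE0,0: acc=42; fwd→42 fwd↓7
  step 2 · PE0,0: acc=24; fwd→24 fwd↓4
  step 3 · PE0,0: acc=0; fwd→0 fwd↓0
  step 4 · PE0,0: acc=0; fwd→0 fwd↓0

dataflow = OS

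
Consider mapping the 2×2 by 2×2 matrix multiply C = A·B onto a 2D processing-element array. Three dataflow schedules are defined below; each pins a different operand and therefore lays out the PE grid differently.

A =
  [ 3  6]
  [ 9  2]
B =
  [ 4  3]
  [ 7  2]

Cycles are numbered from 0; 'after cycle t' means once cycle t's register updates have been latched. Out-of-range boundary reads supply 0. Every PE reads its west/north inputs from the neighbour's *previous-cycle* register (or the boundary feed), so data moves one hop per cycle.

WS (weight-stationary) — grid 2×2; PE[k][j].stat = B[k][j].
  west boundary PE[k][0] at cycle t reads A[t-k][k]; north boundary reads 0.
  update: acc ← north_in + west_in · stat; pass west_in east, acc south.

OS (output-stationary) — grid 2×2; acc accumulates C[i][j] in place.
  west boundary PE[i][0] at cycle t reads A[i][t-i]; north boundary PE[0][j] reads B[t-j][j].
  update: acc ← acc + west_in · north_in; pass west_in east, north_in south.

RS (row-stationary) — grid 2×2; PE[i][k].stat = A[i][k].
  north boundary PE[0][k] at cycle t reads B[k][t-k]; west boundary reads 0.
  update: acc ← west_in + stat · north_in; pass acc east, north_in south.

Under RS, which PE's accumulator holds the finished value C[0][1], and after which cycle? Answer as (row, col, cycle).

Under RS, C[0][1] lands at PE[0][1]:
  t=0 PE[0][1]: acc=0 h=0 v=0
  t=1 PE[0][1]: acc=54 h=54 v=7
  t=2 PE[0][1]: acc=21 h=21 v=2

(row, col, cycle) = (0, 1, 2)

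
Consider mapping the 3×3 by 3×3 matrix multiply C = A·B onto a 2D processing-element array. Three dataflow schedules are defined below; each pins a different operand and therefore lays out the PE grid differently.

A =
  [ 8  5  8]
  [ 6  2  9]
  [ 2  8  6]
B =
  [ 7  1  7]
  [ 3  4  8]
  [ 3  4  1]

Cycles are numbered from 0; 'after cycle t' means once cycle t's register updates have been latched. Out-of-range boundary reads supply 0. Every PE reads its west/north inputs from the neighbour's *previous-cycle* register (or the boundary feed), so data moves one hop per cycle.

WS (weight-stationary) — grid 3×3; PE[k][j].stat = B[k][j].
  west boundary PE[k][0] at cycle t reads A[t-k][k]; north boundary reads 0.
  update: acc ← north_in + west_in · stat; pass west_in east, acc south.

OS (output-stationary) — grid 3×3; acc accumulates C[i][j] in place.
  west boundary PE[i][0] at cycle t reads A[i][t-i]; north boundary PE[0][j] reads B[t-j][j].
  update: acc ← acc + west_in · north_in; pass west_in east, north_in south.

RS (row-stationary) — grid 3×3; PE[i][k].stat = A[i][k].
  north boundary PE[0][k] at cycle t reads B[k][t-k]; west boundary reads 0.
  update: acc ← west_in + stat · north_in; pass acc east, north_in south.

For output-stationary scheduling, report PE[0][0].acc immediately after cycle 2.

Tracing OS — 3×3 array, target PE[0][0]:
  0: (0,0).acc=56  regs=<8,7>
  1: (0,0).acc=71  regs=<5,3>
  2: (0,0).acc=95  regs=<8,3>

PE[0][0].acc = 95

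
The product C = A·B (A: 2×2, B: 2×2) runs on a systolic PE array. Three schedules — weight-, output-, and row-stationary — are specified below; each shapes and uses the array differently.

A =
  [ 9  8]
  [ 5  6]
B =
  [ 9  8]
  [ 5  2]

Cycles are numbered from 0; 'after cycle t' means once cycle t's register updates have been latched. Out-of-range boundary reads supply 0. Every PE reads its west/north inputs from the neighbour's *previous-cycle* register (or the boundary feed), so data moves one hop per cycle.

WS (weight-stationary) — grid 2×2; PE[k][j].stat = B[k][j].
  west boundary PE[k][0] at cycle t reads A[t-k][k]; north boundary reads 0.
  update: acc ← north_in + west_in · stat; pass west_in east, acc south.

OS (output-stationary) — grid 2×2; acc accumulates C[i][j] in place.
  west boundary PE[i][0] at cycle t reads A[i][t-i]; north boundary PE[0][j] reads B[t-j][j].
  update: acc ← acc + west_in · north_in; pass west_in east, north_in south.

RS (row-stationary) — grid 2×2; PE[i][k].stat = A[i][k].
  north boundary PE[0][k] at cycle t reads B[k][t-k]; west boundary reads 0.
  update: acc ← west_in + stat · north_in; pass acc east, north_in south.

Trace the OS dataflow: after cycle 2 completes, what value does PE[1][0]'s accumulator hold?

PE[1][0].acc = 75

OS 2×2: PE[1][0] cycle-by-cycle (with neighbour feeds):
  c0 r0c0: 81 / 9 / 9
  c0 r1c0: 0 / 0 / 0
  c1 r0c0: 121 / 8 / 5
  c1 r1c0: 45 / 5 / 9
  c2 r0c0: 121 / 0 / 0
  c2 r1c0: 75 / 6 / 5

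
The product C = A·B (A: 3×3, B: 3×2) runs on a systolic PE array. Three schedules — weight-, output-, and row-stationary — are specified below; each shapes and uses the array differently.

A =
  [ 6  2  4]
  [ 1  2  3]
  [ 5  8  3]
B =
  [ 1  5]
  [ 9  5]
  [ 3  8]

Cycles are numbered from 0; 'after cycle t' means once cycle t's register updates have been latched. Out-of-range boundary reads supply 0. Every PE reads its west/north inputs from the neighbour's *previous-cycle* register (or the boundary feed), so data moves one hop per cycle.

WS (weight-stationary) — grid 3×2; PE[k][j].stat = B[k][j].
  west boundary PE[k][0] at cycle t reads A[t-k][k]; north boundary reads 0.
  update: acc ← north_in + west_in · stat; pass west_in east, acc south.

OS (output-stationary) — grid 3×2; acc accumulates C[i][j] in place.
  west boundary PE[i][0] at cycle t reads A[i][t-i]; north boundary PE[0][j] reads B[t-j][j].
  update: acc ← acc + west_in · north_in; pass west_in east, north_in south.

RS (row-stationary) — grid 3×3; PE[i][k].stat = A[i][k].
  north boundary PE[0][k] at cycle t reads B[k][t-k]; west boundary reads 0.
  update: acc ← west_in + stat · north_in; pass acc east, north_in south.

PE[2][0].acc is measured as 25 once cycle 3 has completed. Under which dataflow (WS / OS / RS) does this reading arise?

dataflow = RS

WS [3×2] PE[2][0] across cycles:
  [0] (2,0) acc=0 (h:0 v:0)
  [1] (2,0) acc=0 (h:0 v:0)
  [2] (2,0) acc=36 (h:4 v:36)
  [3] (2,0) acc=28 (h:3 v:28)
OS [3×2] PE[2][0] across cycles:
  [0] (2,0) acc=0 (h:0 v:0)
  [1] (2,0) acc=0 (h:0 v:0)
  [2] (2,0) acc=5 (h:5 v:1)
  [3] (2,0) acc=77 (h:8 v:9)
RS [3×3] PE[2][0] across cycles:
  [0] (2,0) acc=0 (h:0 v:0)
  [1] (2,0) acc=0 (h:0 v:0)
  [2] (2,0) acc=5 (h:5 v:1)
  [3] (2,0) acc=25 (h:25 v:5)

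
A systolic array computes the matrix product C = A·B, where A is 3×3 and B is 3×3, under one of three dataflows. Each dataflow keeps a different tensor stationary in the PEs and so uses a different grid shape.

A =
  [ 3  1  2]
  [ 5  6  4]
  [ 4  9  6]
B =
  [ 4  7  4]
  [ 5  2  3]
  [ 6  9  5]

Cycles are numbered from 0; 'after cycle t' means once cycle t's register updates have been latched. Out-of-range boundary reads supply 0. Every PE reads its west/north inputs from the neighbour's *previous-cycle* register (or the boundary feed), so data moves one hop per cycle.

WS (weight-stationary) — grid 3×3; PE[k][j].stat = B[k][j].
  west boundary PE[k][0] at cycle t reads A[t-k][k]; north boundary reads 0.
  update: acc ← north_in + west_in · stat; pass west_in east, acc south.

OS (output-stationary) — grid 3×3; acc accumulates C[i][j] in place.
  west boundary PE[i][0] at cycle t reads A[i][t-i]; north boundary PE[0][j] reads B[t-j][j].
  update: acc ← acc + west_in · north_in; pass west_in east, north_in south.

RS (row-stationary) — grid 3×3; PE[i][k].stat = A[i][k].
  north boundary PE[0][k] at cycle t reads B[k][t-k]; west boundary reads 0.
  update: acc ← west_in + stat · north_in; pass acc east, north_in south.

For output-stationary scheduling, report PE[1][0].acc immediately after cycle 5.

OS on a 3×3 grid — tracing PE[1][0] and its feeders:
  after 0 — PE[0][0] acc=12, pass-E 3, pass-S 4
  after 0 — PE[1][0] acc=0, pass-E 0, pass-S 0
  after 1 — PE[0][0] acc=17, pass-E 1, pass-S 5
  after 1 — PE[1][0] acc=20, pass-E 5, pass-S 4
  after 2 — PE[0][0] acc=29, pass-E 2, pass-S 6
  after 2 — PE[1][0] acc=50, pass-E 6, pass-S 5
  after 3 — PE[0][0] acc=29, pass-E 0, pass-S 0
  after 3 — PE[1][0] acc=74, pass-E 4, pass-S 6
  after 4 — PE[0][0] acc=29, pass-E 0, pass-S 0
  after 4 — PE[1][0] acc=74, pass-E 0, pass-S 0
  after 5 — PE[0][0] acc=29, pass-E 0, pass-S 0
  after 5 — PE[1][0] acc=74, pass-E 0, pass-S 0

PE[1][0].acc = 74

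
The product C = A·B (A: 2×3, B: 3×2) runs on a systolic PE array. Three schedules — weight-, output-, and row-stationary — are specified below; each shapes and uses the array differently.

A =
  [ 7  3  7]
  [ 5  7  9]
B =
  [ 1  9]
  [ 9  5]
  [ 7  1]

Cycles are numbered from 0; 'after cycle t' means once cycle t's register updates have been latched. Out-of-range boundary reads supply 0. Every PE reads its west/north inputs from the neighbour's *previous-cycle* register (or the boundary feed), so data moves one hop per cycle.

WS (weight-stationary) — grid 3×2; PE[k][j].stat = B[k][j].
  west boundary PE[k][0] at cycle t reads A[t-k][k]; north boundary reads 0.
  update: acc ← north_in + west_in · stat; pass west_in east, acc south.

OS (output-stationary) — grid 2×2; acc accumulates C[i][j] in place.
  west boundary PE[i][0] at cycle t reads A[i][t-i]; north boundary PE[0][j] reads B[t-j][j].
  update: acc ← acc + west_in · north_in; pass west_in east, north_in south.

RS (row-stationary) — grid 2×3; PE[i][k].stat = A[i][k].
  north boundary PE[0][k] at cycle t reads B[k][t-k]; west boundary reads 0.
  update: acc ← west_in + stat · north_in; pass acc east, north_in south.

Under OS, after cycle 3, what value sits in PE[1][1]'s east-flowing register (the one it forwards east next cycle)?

Tracing OS — 2×2 array, target PE[1][1]:
  cycle 0: PE[0][1] → acc 0, east 0, south 0
  cycle 0: PE[1][0] → acc 0, east 0, south 0
  cycle 0: PE[1][1] → acc 0, east 0, south 0
  cycle 1: PE[0][1] → acc 63, east 7, south 9
  cycle 1: PE[1][0] → acc 5, east 5, south 1
  cycle 1: PE[1][1] → acc 0, east 0, south 0
  cycle 2: PE[0][1] → acc 78, east 3, south 5
  cycle 2: PE[1][0] → acc 68, east 7, south 9
  cycle 2: PE[1][1] → acc 45, east 5, south 9
  cycle 3: PE[0][1] → acc 85, east 7, south 1
  cycle 3: PE[1][0] → acc 131, east 9, south 7
  cycle 3: PE[1][1] → acc 80, east 7, south 5

register = 7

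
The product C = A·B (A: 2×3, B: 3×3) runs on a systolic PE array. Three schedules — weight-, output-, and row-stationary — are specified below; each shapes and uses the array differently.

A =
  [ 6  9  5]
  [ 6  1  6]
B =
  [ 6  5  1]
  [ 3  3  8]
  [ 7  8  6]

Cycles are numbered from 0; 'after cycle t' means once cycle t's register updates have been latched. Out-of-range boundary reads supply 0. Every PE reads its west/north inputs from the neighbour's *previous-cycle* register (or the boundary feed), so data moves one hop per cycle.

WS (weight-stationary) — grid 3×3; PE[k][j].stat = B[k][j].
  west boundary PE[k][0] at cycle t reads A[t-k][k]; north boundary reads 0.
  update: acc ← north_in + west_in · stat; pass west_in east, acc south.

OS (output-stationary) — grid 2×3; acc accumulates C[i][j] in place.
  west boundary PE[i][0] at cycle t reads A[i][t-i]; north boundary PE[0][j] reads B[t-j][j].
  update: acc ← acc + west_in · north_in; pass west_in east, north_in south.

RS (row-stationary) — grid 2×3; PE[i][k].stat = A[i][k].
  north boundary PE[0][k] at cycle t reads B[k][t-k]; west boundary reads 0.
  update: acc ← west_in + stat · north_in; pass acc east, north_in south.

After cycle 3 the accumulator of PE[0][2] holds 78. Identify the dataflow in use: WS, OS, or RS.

WS [3×3] PE[0][2] across cycles:
  cycle 0: PE[0][2] → acc 0, east 0, south 0
  cycle 1: PE[0][2] → acc 0, east 0, south 0
  cycle 2: PE[0][2] → acc 6, east 6, south 6
  cycle 3: PE[0][2] → acc 6, east 6, south 6
OS [2×3] PE[0][2] across cycles:
  cycle 0: PE[0][2] → acc 0, east 0, south 0
  cycle 1: PE[0][2] → acc 0, east 0, south 0
  cycle 2: PE[0][2] → acc 6, east 6, south 1
  cycle 3: PE[0][2] → acc 78, east 9, south 8
RS [2×3] PE[0][2] across cycles:
  cycle 0: PE[0][2] → acc 0, east 0, south 0
  cycle 1: PE[0][2] → acc 0, east 0, south 0
  cycle 2: PE[0][2] → acc 98, east 98, south 7
  cycle 3: PE[0][2] → acc 97, east 97, south 8

dataflow = OS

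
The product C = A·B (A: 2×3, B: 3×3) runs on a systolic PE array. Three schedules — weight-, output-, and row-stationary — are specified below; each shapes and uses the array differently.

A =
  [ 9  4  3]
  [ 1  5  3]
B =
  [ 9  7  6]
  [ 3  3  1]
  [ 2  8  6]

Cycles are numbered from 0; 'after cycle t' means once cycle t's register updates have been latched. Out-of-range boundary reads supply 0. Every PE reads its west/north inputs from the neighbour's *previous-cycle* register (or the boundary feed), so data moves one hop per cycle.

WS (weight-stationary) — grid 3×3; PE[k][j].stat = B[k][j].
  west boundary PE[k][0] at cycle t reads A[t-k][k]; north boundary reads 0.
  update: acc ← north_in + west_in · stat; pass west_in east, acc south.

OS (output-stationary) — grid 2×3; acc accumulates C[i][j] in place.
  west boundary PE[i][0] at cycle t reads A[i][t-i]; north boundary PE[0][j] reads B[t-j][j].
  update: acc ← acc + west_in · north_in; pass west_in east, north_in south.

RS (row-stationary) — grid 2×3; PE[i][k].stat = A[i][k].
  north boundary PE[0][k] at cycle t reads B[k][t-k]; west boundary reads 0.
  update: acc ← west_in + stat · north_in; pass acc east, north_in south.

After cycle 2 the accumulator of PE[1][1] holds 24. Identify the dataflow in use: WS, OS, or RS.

WS (3×3 grid), PE[1][1]:
  step 0 · PE1,1: acc=0; fwd→0 fwd↓0
  step 1 · PE1,1: acc=0; fwd→0 fwd↓0
  step 2 · PE1,1: acc=75; fwd→4 fwd↓75
OS (2×3 grid), PE[1][1]:
  step 0 · PE1,1: acc=0; fwd→0 fwd↓0
  step 1 · PE1,1: acc=0; fwd→0 fwd↓0
  step 2 · PE1,1: acc=7; fwd→1 fwd↓7
RS (2×3 grid), PE[1][1]:
  step 0 · PE1,1: acc=0; fwd→0 fwd↓0
  step 1 · PE1,1: acc=0; fwd→0 fwd↓0
  step 2 · PE1,1: acc=24; fwd→24 fwd↓3

dataflow = RS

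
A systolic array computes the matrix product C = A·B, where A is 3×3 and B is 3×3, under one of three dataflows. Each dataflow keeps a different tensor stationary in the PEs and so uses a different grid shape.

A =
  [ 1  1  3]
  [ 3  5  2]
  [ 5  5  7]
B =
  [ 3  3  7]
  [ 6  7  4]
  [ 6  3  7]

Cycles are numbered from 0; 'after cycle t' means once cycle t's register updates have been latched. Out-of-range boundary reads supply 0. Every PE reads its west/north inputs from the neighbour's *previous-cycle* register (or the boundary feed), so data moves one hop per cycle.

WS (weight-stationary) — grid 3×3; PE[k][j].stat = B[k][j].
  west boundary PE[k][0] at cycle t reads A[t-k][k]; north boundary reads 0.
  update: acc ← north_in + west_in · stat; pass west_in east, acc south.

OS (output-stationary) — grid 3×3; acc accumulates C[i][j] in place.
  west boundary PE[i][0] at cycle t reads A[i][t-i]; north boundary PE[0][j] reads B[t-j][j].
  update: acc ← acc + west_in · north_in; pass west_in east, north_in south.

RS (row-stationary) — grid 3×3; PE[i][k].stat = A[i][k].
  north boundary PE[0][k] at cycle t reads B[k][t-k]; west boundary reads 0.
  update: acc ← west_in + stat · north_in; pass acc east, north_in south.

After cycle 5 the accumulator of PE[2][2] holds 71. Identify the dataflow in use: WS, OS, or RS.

WS (3×3 grid), PE[2][2]:
  [0] (2,2) acc=0 (h:0 v:0)
  [1] (2,2) acc=0 (h:0 v:0)
  [2] (2,2) acc=0 (h:0 v:0)
  [3] (2,2) acc=0 (h:0 v:0)
  [4] (2,2) acc=32 (h:3 v:32)
  [5] (2,2) acc=55 (h:2 v:55)
OS (3×3 grid), PE[2][2]:
  [0] (2,2) acc=0 (h:0 v:0)
  [1] (2,2) acc=0 (h:0 v:0)
  [2] (2,2) acc=0 (h:0 v:0)
  [3] (2,2) acc=0 (h:0 v:0)
  [4] (2,2) acc=35 (h:5 v:7)
  [5] (2,2) acc=55 (h:5 v:4)
RS (3×3 grid), PE[2][2]:
  [0] (2,2) acc=0 (h:0 v:0)
  [1] (2,2) acc=0 (h:0 v:0)
  [2] (2,2) acc=0 (h:0 v:0)
  [3] (2,2) acc=0 (h:0 v:0)
  [4] (2,2) acc=87 (h:87 v:6)
  [5] (2,2) acc=71 (h:71 v:3)

dataflow = RS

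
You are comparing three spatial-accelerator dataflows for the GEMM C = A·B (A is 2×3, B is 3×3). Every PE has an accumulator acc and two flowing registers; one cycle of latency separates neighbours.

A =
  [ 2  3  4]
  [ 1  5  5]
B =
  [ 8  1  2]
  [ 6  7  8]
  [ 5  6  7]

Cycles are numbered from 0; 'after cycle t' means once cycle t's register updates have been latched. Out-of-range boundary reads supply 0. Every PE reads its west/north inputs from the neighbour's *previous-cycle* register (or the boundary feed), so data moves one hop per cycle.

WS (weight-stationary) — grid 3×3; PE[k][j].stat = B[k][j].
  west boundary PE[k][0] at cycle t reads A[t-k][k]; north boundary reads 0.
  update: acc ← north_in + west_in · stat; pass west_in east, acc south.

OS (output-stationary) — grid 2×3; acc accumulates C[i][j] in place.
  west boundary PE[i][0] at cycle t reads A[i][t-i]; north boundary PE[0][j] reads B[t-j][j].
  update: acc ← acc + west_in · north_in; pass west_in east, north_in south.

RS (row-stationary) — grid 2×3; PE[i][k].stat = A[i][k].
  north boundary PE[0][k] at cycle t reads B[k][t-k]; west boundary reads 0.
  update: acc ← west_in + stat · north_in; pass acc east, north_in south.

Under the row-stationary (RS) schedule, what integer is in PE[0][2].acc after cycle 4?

RS 2×3: PE[0][2] cycle-by-cycle (with neighbour feeds):
  @0  [0,1]  acc 0  |  →0  ↓0
  @0  [0,2]  acc 0  |  →0  ↓0
  @1  [0,1]  acc 34  |  →34  ↓6
  @1  [0,2]  acc 0  |  →0  ↓0
  @2  [0,1]  acc 23  |  →23  ↓7
  @2  [0,2]  acc 54  |  →54  ↓5
  @3  [0,1]  acc 28  |  →28  ↓8
  @3  [0,2]  acc 47  |  →47  ↓6
  @4  [0,1]  acc 0  |  →0  ↓0
  @4  [0,2]  acc 56  |  →56  ↓7

PE[0][2].acc = 56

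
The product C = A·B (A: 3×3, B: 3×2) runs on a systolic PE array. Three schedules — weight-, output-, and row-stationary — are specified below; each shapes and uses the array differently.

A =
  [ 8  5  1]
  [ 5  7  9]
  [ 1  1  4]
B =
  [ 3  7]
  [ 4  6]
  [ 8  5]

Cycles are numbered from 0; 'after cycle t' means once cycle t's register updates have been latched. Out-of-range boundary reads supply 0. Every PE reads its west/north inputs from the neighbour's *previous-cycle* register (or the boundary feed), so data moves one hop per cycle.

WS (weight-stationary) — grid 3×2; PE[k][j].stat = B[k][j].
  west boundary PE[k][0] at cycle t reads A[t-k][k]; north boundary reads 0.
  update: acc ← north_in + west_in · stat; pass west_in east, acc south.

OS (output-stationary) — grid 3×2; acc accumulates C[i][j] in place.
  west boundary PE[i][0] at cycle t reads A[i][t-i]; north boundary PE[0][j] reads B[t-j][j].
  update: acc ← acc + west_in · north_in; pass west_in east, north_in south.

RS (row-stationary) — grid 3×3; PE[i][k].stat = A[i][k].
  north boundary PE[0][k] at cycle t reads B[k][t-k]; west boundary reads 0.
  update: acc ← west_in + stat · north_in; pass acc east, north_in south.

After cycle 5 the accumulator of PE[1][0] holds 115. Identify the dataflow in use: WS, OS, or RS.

dataflow = OS

WS [3×2] PE[1][0] across cycles:
  [0] (1,0) acc=0 (h:0 v:0)
  [1] (1,0) acc=44 (h:5 v:44)
  [2] (1,0) acc=43 (h:7 v:43)
  [3] (1,0) acc=7 (h:1 v:7)
  [4] (1,0) acc=0 (h:0 v:0)
  [5] (1,0) acc=0 (h:0 v:0)
OS [3×2] PE[1][0] across cycles:
  [0] (1,0) acc=0 (h:0 v:0)
  [1] (1,0) acc=15 (h:5 v:3)
  [2] (1,0) acc=43 (h:7 v:4)
  [3] (1,0) acc=115 (h:9 v:8)
  [4] (1,0) acc=115 (h:0 v:0)
  [5] (1,0) acc=115 (h:0 v:0)
RS [3×3] PE[1][0] across cycles:
  [0] (1,0) acc=0 (h:0 v:0)
  [1] (1,0) acc=15 (h:15 v:3)
  [2] (1,0) acc=35 (h:35 v:7)
  [3] (1,0) acc=0 (h:0 v:0)
  [4] (1,0) acc=0 (h:0 v:0)
  [5] (1,0) acc=0 (h:0 v:0)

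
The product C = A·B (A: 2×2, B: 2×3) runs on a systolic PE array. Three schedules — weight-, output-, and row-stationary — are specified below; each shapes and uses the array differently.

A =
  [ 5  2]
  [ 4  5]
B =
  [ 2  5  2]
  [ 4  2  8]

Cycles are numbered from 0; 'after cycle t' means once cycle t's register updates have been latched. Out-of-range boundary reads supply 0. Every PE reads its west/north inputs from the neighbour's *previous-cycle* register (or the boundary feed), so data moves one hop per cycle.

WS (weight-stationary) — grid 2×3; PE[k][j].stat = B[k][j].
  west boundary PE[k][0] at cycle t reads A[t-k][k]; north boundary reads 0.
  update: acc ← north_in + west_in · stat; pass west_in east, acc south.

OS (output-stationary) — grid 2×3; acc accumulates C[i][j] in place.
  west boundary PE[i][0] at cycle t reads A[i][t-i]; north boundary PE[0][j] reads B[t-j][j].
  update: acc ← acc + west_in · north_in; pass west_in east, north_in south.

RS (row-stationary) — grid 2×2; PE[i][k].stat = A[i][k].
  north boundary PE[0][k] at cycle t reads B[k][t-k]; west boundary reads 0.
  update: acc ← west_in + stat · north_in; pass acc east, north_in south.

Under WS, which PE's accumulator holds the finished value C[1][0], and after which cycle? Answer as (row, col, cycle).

(row, col, cycle) = (1, 0, 2)

WS — PE[1][0] is where C[1][0] collects:
  step 0 · PE1,0: acc=0; fwd→0 fwd↓0
  step 1 · PE1,0: acc=18; fwd→2 fwd↓18
  step 2 · PE1,0: acc=28; fwd→5 fwd↓28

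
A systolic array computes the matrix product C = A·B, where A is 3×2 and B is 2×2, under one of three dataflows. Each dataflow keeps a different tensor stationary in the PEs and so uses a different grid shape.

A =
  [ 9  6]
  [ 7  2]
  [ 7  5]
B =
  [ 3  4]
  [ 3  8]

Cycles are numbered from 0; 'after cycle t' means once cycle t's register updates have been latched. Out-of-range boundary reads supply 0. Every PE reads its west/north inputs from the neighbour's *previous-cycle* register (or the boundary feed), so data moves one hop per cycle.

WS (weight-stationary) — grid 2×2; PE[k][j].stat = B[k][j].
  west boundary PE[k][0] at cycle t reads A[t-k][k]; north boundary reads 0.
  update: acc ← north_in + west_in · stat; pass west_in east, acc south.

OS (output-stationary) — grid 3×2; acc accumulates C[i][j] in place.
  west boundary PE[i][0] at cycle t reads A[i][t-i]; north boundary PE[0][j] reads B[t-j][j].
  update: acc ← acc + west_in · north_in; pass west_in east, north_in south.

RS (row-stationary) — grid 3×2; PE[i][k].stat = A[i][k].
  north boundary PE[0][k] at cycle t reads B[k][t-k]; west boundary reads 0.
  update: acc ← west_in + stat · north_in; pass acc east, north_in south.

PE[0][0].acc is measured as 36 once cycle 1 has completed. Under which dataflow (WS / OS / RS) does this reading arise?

— WS: 2×2; PE[0][0] trace:
  c0 r0c0: 27 / 9 / 27
  c1 r0c0: 21 / 7 / 21
— OS: 3×2; PE[0][0] trace:
  c0 r0c0: 27 / 9 / 3
  c1 r0c0: 45 / 6 / 3
— RS: 3×2; PE[0][0] trace:
  c0 r0c0: 27 / 27 / 3
  c1 r0c0: 36 / 36 / 4

dataflow = RS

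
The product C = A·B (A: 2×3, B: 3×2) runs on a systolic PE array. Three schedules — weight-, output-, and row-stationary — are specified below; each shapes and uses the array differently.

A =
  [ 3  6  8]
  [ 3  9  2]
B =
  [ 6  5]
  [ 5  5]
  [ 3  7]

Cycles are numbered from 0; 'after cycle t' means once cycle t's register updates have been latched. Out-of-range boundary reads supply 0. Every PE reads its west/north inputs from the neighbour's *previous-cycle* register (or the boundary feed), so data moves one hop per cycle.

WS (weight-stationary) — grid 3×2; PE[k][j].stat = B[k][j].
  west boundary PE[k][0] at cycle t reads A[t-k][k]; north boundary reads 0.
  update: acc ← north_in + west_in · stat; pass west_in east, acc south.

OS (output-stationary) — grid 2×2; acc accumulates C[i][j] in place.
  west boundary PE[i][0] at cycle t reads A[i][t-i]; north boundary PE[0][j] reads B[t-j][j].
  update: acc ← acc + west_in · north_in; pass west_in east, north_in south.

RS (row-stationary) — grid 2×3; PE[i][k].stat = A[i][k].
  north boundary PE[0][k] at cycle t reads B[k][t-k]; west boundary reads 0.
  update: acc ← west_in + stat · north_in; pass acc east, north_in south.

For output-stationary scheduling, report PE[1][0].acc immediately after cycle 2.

OS on a 2×2 grid — tracing PE[1][0] and its feeders:
  cycle 0: PE[0][0] → acc 18, east 3, south 6
  cycle 0: PE[1][0] → acc 0, east 0, south 0
  cycle 1: PE[0][0] → acc 48, east 6, south 5
  cycle 1: PE[1][0] → acc 18, east 3, south 6
  cycle 2: PE[0][0] → acc 72, east 8, south 3
  cycle 2: PE[1][0] → acc 63, east 9, south 5

PE[1][0].acc = 63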